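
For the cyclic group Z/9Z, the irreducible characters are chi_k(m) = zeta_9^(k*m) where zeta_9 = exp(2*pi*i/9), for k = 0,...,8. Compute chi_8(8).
chi_8(8) = zeta_9^64 = exp(2*I*pi/9)

chi_8(8) = zeta_9^(8*8) = zeta_9^64. Since zeta_9^9 = 1, this equals zeta_9^1 = exp(2*pi*i*1/9) = exp(2*I*pi/9).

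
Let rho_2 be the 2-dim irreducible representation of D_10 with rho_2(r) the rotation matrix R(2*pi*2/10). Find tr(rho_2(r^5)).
chi_{rho_2}(r^5) = 2*cos(2*pi*2*5/10) = 2

Why: rho_2(r^5) is rotation by angle 2*pi*2*5/10, whose trace is 2*cos(2*pi*2*5/10) = 2.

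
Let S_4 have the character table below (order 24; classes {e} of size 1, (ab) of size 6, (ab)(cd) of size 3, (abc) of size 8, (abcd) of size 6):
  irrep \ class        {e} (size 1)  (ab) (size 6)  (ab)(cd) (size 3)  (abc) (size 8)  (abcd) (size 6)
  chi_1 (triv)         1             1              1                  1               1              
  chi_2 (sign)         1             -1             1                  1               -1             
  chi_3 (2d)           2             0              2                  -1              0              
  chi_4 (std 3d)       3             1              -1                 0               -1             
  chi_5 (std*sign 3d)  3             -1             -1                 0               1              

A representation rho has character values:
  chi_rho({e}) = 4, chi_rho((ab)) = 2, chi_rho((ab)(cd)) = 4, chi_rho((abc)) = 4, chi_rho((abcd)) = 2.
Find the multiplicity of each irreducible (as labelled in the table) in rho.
Multiplicities: chi_1: 3, chi_2: 1, chi_3: 0, chi_4: 0, chi_5: 0.

Derivation: Use <chi_rho, chi> = (1/|G|) sum_C |C| * chi_rho(C) * conj(chi(C)) with |G| = 24 for each irreducible chi in the table:
  <chi_rho, chi_1> = (1/24)[1*(4)*conj(1) + 6*(2)*conj(1) + 3*(4)*conj(1) + 8*(4)*conj(1) + 6*(2)*conj(1)]
      = (1/24)[(4) + (12) + (12) + (32) + (12)] = 72/24 = 3
  <chi_rho, chi_2> = (1/24)[1*(4)*conj(1) + 6*(2)*conj(-1) + 3*(4)*conj(1) + 8*(4)*conj(1) + 6*(2)*conj(-1)]
      = (1/24)[(4) + (-12) + (12) + (32) + (-12)] = 24/24 = 1
  <chi_rho, chi_3> = (1/24)[1*(4)*conj(2) + 6*(2)*conj(0) + 3*(4)*conj(2) + 8*(4)*conj(-1) + 6*(2)*conj(0)]
      = (1/24)[(8) + (0) + (24) + (-32) + (0)] = 0/24 = 0
  <chi_rho, chi_4> = (1/24)[1*(4)*conj(3) + 6*(2)*conj(1) + 3*(4)*conj(-1) + 8*(4)*conj(0) + 6*(2)*conj(-1)]
      = (1/24)[(12) + (12) + (-12) + (0) + (-12)] = 0/24 = 0
  <chi_rho, chi_5> = (1/24)[1*(4)*conj(3) + 6*(2)*conj(-1) + 3*(4)*conj(-1) + 8*(4)*conj(0) + 6*(2)*conj(1)]
      = (1/24)[(12) + (-12) + (-12) + (0) + (12)] = 0/24 = 0
Dimension check: dim(rho) = sum (mult * dim) = 3*1 + 1*1 + 0*2 + 0*3 + 0*3 = 4 = chi_rho(e) = 4.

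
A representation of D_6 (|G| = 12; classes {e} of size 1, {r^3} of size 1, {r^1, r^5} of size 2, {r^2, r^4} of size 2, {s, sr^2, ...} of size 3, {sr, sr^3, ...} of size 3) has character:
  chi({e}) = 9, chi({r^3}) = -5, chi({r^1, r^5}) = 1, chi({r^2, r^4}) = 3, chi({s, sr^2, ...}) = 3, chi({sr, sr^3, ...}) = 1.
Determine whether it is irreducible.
Not irreducible (reducible): <chi, chi> = 13 > 1.

Explanation: <chi, chi> = (1/|G|) sum_C |C| * |chi(C)|^2 = (1/12)[1*|9|^2 + 1*|-5|^2 + 2*|1|^2 + 2*|3|^2 + 3*|3|^2 + 3*|1|^2]
  = (1/12)[(81) + (25) + (2) + (18) + (27) + (3)] = 156/12 = 13.
A character is irreducible iff <chi, chi> = 1, so this representation is reducible.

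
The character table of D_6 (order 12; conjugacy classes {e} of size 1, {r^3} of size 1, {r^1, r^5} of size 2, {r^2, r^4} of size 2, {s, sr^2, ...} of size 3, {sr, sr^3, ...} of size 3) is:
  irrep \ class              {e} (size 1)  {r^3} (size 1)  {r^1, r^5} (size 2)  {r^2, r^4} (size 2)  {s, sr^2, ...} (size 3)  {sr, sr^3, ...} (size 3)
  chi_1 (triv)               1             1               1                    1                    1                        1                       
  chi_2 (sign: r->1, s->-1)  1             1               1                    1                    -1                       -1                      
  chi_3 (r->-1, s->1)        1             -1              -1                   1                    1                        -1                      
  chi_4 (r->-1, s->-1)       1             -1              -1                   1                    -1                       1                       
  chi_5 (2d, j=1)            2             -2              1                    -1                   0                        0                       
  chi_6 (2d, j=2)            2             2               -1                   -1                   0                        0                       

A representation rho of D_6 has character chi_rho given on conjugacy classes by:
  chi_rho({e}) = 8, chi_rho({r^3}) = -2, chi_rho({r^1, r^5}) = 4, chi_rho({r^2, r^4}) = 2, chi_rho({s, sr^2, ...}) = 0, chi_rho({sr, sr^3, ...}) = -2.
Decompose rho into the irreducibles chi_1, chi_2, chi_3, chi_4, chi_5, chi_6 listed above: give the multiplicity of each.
Multiplicities: chi_1: 1, chi_2: 2, chi_3: 1, chi_4: 0, chi_5: 2, chi_6: 0.

Derivation: Use <chi_rho, chi> = (1/|G|) sum_C |C| * chi_rho(C) * conj(chi(C)) with |G| = 12 for each irreducible chi in the table:
  <chi_rho, chi_1> = (1/12)[1*(8)*conj(1) + 1*(-2)*conj(1) + 2*(4)*conj(1) + 2*(2)*conj(1) + 3*(0)*conj(1) + 3*(-2)*conj(1)]
      = (1/12)[(8) + (-2) + (8) + (4) + (0) + (-6)] = 12/12 = 1
  <chi_rho, chi_2> = (1/12)[1*(8)*conj(1) + 1*(-2)*conj(1) + 2*(4)*conj(1) + 2*(2)*conj(1) + 3*(0)*conj(-1) + 3*(-2)*conj(-1)]
      = (1/12)[(8) + (-2) + (8) + (4) + (0) + (6)] = 24/12 = 2
  <chi_rho, chi_3> = (1/12)[1*(8)*conj(1) + 1*(-2)*conj(-1) + 2*(4)*conj(-1) + 2*(2)*conj(1) + 3*(0)*conj(1) + 3*(-2)*conj(-1)]
      = (1/12)[(8) + (2) + (-8) + (4) + (0) + (6)] = 12/12 = 1
  <chi_rho, chi_4> = (1/12)[1*(8)*conj(1) + 1*(-2)*conj(-1) + 2*(4)*conj(-1) + 2*(2)*conj(1) + 3*(0)*conj(-1) + 3*(-2)*conj(1)]
      = (1/12)[(8) + (2) + (-8) + (4) + (0) + (-6)] = 0/12 = 0
  <chi_rho, chi_5> = (1/12)[1*(8)*conj(2) + 1*(-2)*conj(-2) + 2*(4)*conj(1) + 2*(2)*conj(-1) + 3*(0)*conj(0) + 3*(-2)*conj(0)]
      = (1/12)[(16) + (4) + (8) + (-4) + (0) + (0)] = 24/12 = 2
  <chi_rho, chi_6> = (1/12)[1*(8)*conj(2) + 1*(-2)*conj(2) + 2*(4)*conj(-1) + 2*(2)*conj(-1) + 3*(0)*conj(0) + 3*(-2)*conj(0)]
      = (1/12)[(16) + (-4) + (-8) + (-4) + (0) + (0)] = 0/12 = 0
Dimension check: dim(rho) = sum (mult * dim) = 1*1 + 2*1 + 1*1 + 0*1 + 2*2 + 0*2 = 8 = chi_rho(e) = 8.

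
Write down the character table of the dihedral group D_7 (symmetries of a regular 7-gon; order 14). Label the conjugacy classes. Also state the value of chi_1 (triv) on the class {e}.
Conjugacy classes: {e} of size 1, {r^1, r^6} of size 2, {r^2, r^5} of size 2, {r^3, r^4} of size 2, {s, sr, ..., sr^6} of size 7.
Character table:
  irrep \ class              {e} (size 1)  {r^1, r^6} (size 2)  {r^2, r^5} (size 2)  {r^3, r^4} (size 2)  {s, sr, ..., sr^6} (size 7)
  chi_1 (triv)               1             1                    1                    1                    1                          
  chi_2 (sign: r->1, s->-1)  1             1                    1                    1                    -1                         
  chi_3 (2d, j=1)            2             2*cos(2*pi/7)        -2*cos(3*pi/7)       -2*cos(pi/7)         0                          
  chi_4 (2d, j=2)            2             -2*cos(3*pi/7)       -2*cos(pi/7)         2*cos(2*pi/7)        0                          
  chi_5 (2d, j=3)            2             -2*cos(pi/7)         2*cos(2*pi/7)        -2*cos(3*pi/7)       0                          

Spot check: chi_1 (triv) on {e} = 1.

Justification: D_7 has order 2*7 = 14 with 5 conjugacy classes, hence 5 irreducibles. Sum of squared dims 1 + 1 + 4 + 4 + 4 = 14 = |G|. Linear characters come from the abelianisation; the 2-dimensional irreps have character r^k -> 2*cos(2*pi*j*k/7), reflections -> 0.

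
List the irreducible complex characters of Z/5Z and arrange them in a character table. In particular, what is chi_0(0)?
Character table of Z/5Z (irreps indexed chi_0,...,chi_4 with chi_k(m) = zeta_5^(k*m), zeta_5 = exp(2*pi*i/5)):
  irrep \ class  {0} (size 1)  {1} (size 1)    {2} (size 1)    {3} (size 1)    {4} (size 1)  
  chi_0          1             1               1               1               1             
  chi_1          1             exp(2*I*pi/5)   exp(4*I*pi/5)   exp(-4*I*pi/5)  exp(-2*I*pi/5)
  chi_2          1             exp(4*I*pi/5)   exp(-2*I*pi/5)  exp(2*I*pi/5)   exp(-4*I*pi/5)
  chi_3          1             exp(-4*I*pi/5)  exp(2*I*pi/5)   exp(-2*I*pi/5)  exp(4*I*pi/5) 
  chi_4          1             exp(-2*I*pi/5)  exp(-4*I*pi/5)  exp(4*I*pi/5)   exp(2*I*pi/5) 

Spot check: chi_0(0) = zeta_5^(0*0) = zeta_5^0 = 1.

Working: Z/5Z is abelian, so all 5 irreducible complex representations are 1-dimensional. They are given by chi_k(m) = zeta_5^(k*m) for k = 0,...,4. Row orthogonality: sum_m chi_k(m) conj(chi_l(m)) = 5 * [k = l].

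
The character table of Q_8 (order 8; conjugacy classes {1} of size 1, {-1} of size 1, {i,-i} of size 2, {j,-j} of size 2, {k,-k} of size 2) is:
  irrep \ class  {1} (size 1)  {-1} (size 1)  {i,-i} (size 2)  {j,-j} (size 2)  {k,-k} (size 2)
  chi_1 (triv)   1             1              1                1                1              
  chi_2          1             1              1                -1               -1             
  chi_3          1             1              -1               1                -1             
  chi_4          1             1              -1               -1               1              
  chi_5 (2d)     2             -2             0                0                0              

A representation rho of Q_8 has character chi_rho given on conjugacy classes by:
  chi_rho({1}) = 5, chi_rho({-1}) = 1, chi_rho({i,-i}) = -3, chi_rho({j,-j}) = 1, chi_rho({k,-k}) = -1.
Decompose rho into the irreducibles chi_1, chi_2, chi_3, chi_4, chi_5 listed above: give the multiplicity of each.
Multiplicities: chi_1: 0, chi_2: 0, chi_3: 2, chi_4: 1, chi_5: 1.

Explanation: Use <chi_rho, chi> = (1/|G|) sum_C |C| * chi_rho(C) * conj(chi(C)) with |G| = 8 for each irreducible chi in the table:
  <chi_rho, chi_1> = (1/8)[1*(5)*conj(1) + 1*(1)*conj(1) + 2*(-3)*conj(1) + 2*(1)*conj(1) + 2*(-1)*conj(1)]
      = (1/8)[(5) + (1) + (-6) + (2) + (-2)] = 0/8 = 0
  <chi_rho, chi_2> = (1/8)[1*(5)*conj(1) + 1*(1)*conj(1) + 2*(-3)*conj(1) + 2*(1)*conj(-1) + 2*(-1)*conj(-1)]
      = (1/8)[(5) + (1) + (-6) + (-2) + (2)] = 0/8 = 0
  <chi_rho, chi_3> = (1/8)[1*(5)*conj(1) + 1*(1)*conj(1) + 2*(-3)*conj(-1) + 2*(1)*conj(1) + 2*(-1)*conj(-1)]
      = (1/8)[(5) + (1) + (6) + (2) + (2)] = 16/8 = 2
  <chi_rho, chi_4> = (1/8)[1*(5)*conj(1) + 1*(1)*conj(1) + 2*(-3)*conj(-1) + 2*(1)*conj(-1) + 2*(-1)*conj(1)]
      = (1/8)[(5) + (1) + (6) + (-2) + (-2)] = 8/8 = 1
  <chi_rho, chi_5> = (1/8)[1*(5)*conj(2) + 1*(1)*conj(-2) + 2*(-3)*conj(0) + 2*(1)*conj(0) + 2*(-1)*conj(0)]
      = (1/8)[(10) + (-2) + (0) + (0) + (0)] = 8/8 = 1
Dimension check: dim(rho) = sum (mult * dim) = 0*1 + 0*1 + 2*1 + 1*1 + 1*2 = 5 = chi_rho(e) = 5.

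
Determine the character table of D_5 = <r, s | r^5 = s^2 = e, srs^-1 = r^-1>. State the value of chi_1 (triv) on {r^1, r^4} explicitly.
Conjugacy classes: {e} of size 1, {r^1, r^4} of size 2, {r^2, r^3} of size 2, {s, sr, ..., sr^4} of size 5.
Character table:
  irrep \ class              {e} (size 1)  {r^1, r^4} (size 2)  {r^2, r^3} (size 2)  {s, sr, ..., sr^4} (size 5)
  chi_1 (triv)               1             1                    1                    1                          
  chi_2 (sign: r->1, s->-1)  1             1                    1                    -1                         
  chi_3 (2d, j=1)            2             -1/2 + sqrt(5)/2     -sqrt(5)/2 - 1/2     0                          
  chi_4 (2d, j=2)            2             -sqrt(5)/2 - 1/2     -1/2 + sqrt(5)/2     0                          

Spot check: chi_1 (triv) on {r^1, r^4} = 1.

D_5 has order 2*5 = 10 with 4 conjugacy classes, hence 4 irreducibles. Sum of squared dims 1 + 1 + 4 + 4 = 10 = |G|. Linear characters come from the abelianisation; the 2-dimensional irreps have character r^k -> 2*cos(2*pi*j*k/5), reflections -> 0.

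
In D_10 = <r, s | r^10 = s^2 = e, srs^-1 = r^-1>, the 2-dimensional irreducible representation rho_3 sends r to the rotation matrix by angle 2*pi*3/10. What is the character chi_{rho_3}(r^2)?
chi_{rho_3}(r^2) = 2*cos(2*pi*3*2/10) = -sqrt(5)/2 - 1/2

Argument: rho_3(r^2) is rotation by angle 2*pi*3*2/10, whose trace is 2*cos(2*pi*3*2/10) = -sqrt(5)/2 - 1/2.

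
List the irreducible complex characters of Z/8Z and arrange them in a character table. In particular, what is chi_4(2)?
Character table of Z/8Z (irreps indexed chi_0,...,chi_7 with chi_k(m) = zeta_8^(k*m), zeta_8 = exp(2*pi*i/8)):
  irrep \ class  {0} (size 1)  {1} (size 1)    {2} (size 1)  {3} (size 1)    {4} (size 1)  {5} (size 1)    {6} (size 1)  {7} (size 1)  
  chi_0          1             1               1             1               1             1               1             1             
  chi_1          1             exp(I*pi/4)     I             exp(3*I*pi/4)   -1            exp(-3*I*pi/4)  -I            exp(-I*pi/4)  
  chi_2          1             I               -1            -I              1             I               -1            -I            
  chi_3          1             exp(3*I*pi/4)   -I            exp(I*pi/4)     -1            exp(-I*pi/4)    I             exp(-3*I*pi/4)
  chi_4          1             -1              1             -1              1             -1              1             -1            
  chi_5          1             exp(-3*I*pi/4)  I             exp(-I*pi/4)    -1            exp(I*pi/4)     -I            exp(3*I*pi/4) 
  chi_6          1             -I              -1            I               1             -I              -1            I             
  chi_7          1             exp(-I*pi/4)    -I            exp(-3*I*pi/4)  -1            exp(3*I*pi/4)   I             exp(I*pi/4)   

Spot check: chi_4(2) = zeta_8^(4*2) = zeta_8^8 = 1.

Solution. Z/8Z is abelian, so all 8 irreducible complex representations are 1-dimensional. They are given by chi_k(m) = zeta_8^(k*m) for k = 0,...,7. Row orthogonality: sum_m chi_k(m) conj(chi_l(m)) = 8 * [k = l].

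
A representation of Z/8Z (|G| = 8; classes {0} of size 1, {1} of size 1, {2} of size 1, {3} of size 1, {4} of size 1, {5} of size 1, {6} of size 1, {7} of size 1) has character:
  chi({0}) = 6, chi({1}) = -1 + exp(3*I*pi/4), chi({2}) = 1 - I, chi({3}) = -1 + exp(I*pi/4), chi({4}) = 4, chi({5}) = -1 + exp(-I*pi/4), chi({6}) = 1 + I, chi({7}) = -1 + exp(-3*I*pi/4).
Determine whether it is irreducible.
Not irreducible (reducible): <chi, chi> = 8 > 1.

Justification: <chi, chi> = (1/|G|) sum_C |C| * |chi(C)|^2 = (1/8)[1*|6|^2 + 1*|-1 + exp(3*I*pi/4)|^2 + 1*|1 - I|^2 + 1*|-1 + exp(I*pi/4)|^2 + 1*|4|^2 + 1*|-1 + exp(-I*pi/4)|^2 + 1*|1 + I|^2 + 1*|-1 + exp(-3*I*pi/4)|^2]
  = (1/8)[(36) + (2 - exp(3*I*pi/4) - exp(-3*I*pi/4)) + (2) + (2 - exp(I*pi/4) - exp(-I*pi/4)) + (16) + (2 - exp(I*pi/4) - exp(-I*pi/4)) + (2) + (2 - exp(3*I*pi/4) - exp(-3*I*pi/4))] = 64/8 = 8.
(Exp terms are combined using exp(i*s)*conj(exp(i*t)) = exp(i*(s-t)), and sums of them are collapsed using the identity that for every m > 1 the m distinct m-th roots of unity sum to 0, e.g. 1 + exp(2*I*pi/3) + exp(-2*I*pi/3) = 0.)
A character is irreducible iff <chi, chi> = 1, so this representation is reducible.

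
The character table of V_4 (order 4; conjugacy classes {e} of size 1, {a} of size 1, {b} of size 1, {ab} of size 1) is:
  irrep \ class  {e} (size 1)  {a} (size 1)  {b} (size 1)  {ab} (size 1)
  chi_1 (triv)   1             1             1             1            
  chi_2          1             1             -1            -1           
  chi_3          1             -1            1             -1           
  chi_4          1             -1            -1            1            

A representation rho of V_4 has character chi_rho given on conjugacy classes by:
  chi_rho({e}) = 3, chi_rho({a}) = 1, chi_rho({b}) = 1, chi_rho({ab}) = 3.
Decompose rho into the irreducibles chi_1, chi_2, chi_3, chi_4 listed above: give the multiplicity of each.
Multiplicities: chi_1: 2, chi_2: 0, chi_3: 0, chi_4: 1.

Justification: Use <chi_rho, chi> = (1/|G|) sum_C |C| * chi_rho(C) * conj(chi(C)) with |G| = 4 for each irreducible chi in the table:
  <chi_rho, chi_1> = (1/4)[1*(3)*conj(1) + 1*(1)*conj(1) + 1*(1)*conj(1) + 1*(3)*conj(1)]
      = (1/4)[(3) + (1) + (1) + (3)] = 8/4 = 2
  <chi_rho, chi_2> = (1/4)[1*(3)*conj(1) + 1*(1)*conj(1) + 1*(1)*conj(-1) + 1*(3)*conj(-1)]
      = (1/4)[(3) + (1) + (-1) + (-3)] = 0/4 = 0
  <chi_rho, chi_3> = (1/4)[1*(3)*conj(1) + 1*(1)*conj(-1) + 1*(1)*conj(1) + 1*(3)*conj(-1)]
      = (1/4)[(3) + (-1) + (1) + (-3)] = 0/4 = 0
  <chi_rho, chi_4> = (1/4)[1*(3)*conj(1) + 1*(1)*conj(-1) + 1*(1)*conj(-1) + 1*(3)*conj(1)]
      = (1/4)[(3) + (-1) + (-1) + (3)] = 4/4 = 1
Dimension check: dim(rho) = sum (mult * dim) = 2*1 + 0*1 + 0*1 + 1*1 = 3 = chi_rho(e) = 3.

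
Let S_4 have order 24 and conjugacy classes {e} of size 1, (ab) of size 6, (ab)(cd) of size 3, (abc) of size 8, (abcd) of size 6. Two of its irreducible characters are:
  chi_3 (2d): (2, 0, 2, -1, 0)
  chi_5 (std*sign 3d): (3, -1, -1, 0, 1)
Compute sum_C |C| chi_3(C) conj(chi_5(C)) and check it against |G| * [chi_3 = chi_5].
Sum = 0; so <chi_3, chi_5> = 0 (distinct irreducibles are orthogonal).

Why: Compute term by term over conjugacy classes (|C| * chi_3(C) * conj(chi_5(C))):
  1*(2)*conj(3) + 6*(0)*conj(-1) + 3*(2)*conj(-1) + 8*(-1)*conj(0) + 6*(0)*conj(1)
  = (6) + (0) + (-6) + (0) + (0)
  = 0.
Dividing by |G| = 24 gives 0/24 = 0, matching the row-orthogonality relation <chi_3, chi_5> = [chi_3 = chi_5].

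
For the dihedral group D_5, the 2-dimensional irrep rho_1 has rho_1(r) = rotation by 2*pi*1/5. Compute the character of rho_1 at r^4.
chi_{rho_1}(r^4) = 2*cos(2*pi*1*4/5) = -1/2 + sqrt(5)/2

Reasoning: rho_1(r^4) is rotation by angle 2*pi*1*4/5, whose trace is 2*cos(2*pi*1*4/5) = -1/2 + sqrt(5)/2.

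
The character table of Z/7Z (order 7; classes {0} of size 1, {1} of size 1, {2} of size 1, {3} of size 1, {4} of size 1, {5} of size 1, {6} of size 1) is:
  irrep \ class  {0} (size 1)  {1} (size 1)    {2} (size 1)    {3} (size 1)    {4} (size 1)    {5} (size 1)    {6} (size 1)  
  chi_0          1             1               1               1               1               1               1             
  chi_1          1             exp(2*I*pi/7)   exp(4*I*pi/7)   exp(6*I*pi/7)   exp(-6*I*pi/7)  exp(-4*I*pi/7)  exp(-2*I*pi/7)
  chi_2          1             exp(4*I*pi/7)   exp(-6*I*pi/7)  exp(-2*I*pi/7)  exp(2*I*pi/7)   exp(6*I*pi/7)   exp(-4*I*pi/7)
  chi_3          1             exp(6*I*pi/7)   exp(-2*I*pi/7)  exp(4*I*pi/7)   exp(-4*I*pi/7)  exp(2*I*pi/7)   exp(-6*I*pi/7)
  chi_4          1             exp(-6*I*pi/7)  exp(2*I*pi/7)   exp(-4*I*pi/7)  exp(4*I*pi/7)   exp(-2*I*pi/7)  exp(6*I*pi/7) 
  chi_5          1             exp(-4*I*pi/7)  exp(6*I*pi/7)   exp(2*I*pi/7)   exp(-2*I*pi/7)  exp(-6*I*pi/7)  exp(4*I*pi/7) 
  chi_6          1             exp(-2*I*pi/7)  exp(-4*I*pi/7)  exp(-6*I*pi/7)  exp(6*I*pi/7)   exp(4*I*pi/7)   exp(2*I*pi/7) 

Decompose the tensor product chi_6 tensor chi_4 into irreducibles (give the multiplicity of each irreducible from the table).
chi_6 tensor chi_4 = chi_3 (all other irreducibles have multiplicity 0).

Derivation: The character of a tensor product is the pointwise product (chi_6 * chi_4)(C) = chi_6(C) * chi_4(C):
  {0}: (1)*(1), {1}: (exp(-2*I*pi/7))*(exp(-6*I*pi/7)), {2}: (exp(-4*I*pi/7))*(exp(2*I*pi/7)), {3}: (exp(-6*I*pi/7))*(exp(-4*I*pi/7)), {4}: (exp(6*I*pi/7))*(exp(4*I*pi/7)), {5}: (exp(4*I*pi/7))*(exp(-2*I*pi/7)), {6}: (exp(2*I*pi/7))*(exp(6*I*pi/7))
so (chi_6 * chi_4) takes values
  {0} -> 1, {1} -> exp(6*I*pi/7), {2} -> exp(-2*I*pi/7), {3} -> exp(4*I*pi/7), {4} -> exp(-4*I*pi/7), {5} -> exp(2*I*pi/7), {6} -> exp(-6*I*pi/7).
Now take the inner product of this character with each irreducible chi from the table, <chi_6*chi_4, chi> = (1/7) sum_C |C| (chi_6*chi_4)(C) conj(chi(C)):
  <chi_6*chi_4, chi_0> = (1/7)[1*(1)*conj(1) + 1*(exp(6*I*pi/7))*conj(1) + 1*(exp(-2*I*pi/7))*conj(1) + 1*(exp(4*I*pi/7))*conj(1) + 1*(exp(-4*I*pi/7))*conj(1) + 1*(exp(2*I*pi/7))*conj(1) + 1*(exp(-6*I*pi/7))*conj(1)]
      = (1/7)[(1) + (exp(6*I*pi/7)) + (exp(-2*I*pi/7)) + (exp(4*I*pi/7)) + (exp(-4*I*pi/7)) + (exp(2*I*pi/7)) + (exp(-6*I*pi/7))] = 0/7 = 0
  <chi_6*chi_4, chi_1> = (1/7)[1*(1)*conj(1) + 1*(exp(6*I*pi/7))*conj(exp(2*I*pi/7)) + 1*(exp(-2*I*pi/7))*conj(exp(4*I*pi/7)) + 1*(exp(4*I*pi/7))*conj(exp(6*I*pi/7)) + 1*(exp(-4*I*pi/7))*conj(exp(-6*I*pi/7)) + 1*(exp(2*I*pi/7))*conj(exp(-4*I*pi/7)) + 1*(exp(-6*I*pi/7))*conj(exp(-2*I*pi/7))]
      = (1/7)[(1) + (exp(4*I*pi/7)) + (exp(-6*I*pi/7)) + (exp(-2*I*pi/7)) + (exp(2*I*pi/7)) + (exp(6*I*pi/7)) + (exp(-4*I*pi/7))] = 0/7 = 0
  <chi_6*chi_4, chi_2> = (1/7)[1*(1)*conj(1) + 1*(exp(6*I*pi/7))*conj(exp(4*I*pi/7)) + 1*(exp(-2*I*pi/7))*conj(exp(-6*I*pi/7)) + 1*(exp(4*I*pi/7))*conj(exp(-2*I*pi/7)) + 1*(exp(-4*I*pi/7))*conj(exp(2*I*pi/7)) + 1*(exp(2*I*pi/7))*conj(exp(6*I*pi/7)) + 1*(exp(-6*I*pi/7))*conj(exp(-4*I*pi/7))]
      = (1/7)[(1) + (exp(2*I*pi/7)) + (exp(4*I*pi/7)) + (exp(6*I*pi/7)) + (exp(-6*I*pi/7)) + (exp(-4*I*pi/7)) + (exp(-2*I*pi/7))] = 0/7 = 0
  <chi_6*chi_4, chi_3> = (1/7)[1*(1)*conj(1) + 1*(exp(6*I*pi/7))*conj(exp(6*I*pi/7)) + 1*(exp(-2*I*pi/7))*conj(exp(-2*I*pi/7)) + 1*(exp(4*I*pi/7))*conj(exp(4*I*pi/7)) + 1*(exp(-4*I*pi/7))*conj(exp(-4*I*pi/7)) + 1*(exp(2*I*pi/7))*conj(exp(2*I*pi/7)) + 1*(exp(-6*I*pi/7))*conj(exp(-6*I*pi/7))]
      = (1/7)[(1) + (1) + (1) + (1) + (1) + (1) + (1)] = 7/7 = 1
  <chi_6*chi_4, chi_4> = (1/7)[1*(1)*conj(1) + 1*(exp(6*I*pi/7))*conj(exp(-6*I*pi/7)) + 1*(exp(-2*I*pi/7))*conj(exp(2*I*pi/7)) + 1*(exp(4*I*pi/7))*conj(exp(-4*I*pi/7)) + 1*(exp(-4*I*pi/7))*conj(exp(4*I*pi/7)) + 1*(exp(2*I*pi/7))*conj(exp(-2*I*pi/7)) + 1*(exp(-6*I*pi/7))*conj(exp(6*I*pi/7))]
      = (1/7)[(1) + (exp(-2*I*pi/7)) + (exp(-4*I*pi/7)) + (exp(-6*I*pi/7)) + (exp(6*I*pi/7)) + (exp(4*I*pi/7)) + (exp(2*I*pi/7))] = 0/7 = 0
  <chi_6*chi_4, chi_5> = (1/7)[1*(1)*conj(1) + 1*(exp(6*I*pi/7))*conj(exp(-4*I*pi/7)) + 1*(exp(-2*I*pi/7))*conj(exp(6*I*pi/7)) + 1*(exp(4*I*pi/7))*conj(exp(2*I*pi/7)) + 1*(exp(-4*I*pi/7))*conj(exp(-2*I*pi/7)) + 1*(exp(2*I*pi/7))*conj(exp(-6*I*pi/7)) + 1*(exp(-6*I*pi/7))*conj(exp(4*I*pi/7))]
      = (1/7)[(1) + (exp(-4*I*pi/7)) + (exp(6*I*pi/7)) + (exp(2*I*pi/7)) + (exp(-2*I*pi/7)) + (exp(-6*I*pi/7)) + (exp(4*I*pi/7))] = 0/7 = 0
  <chi_6*chi_4, chi_6> = (1/7)[1*(1)*conj(1) + 1*(exp(6*I*pi/7))*conj(exp(-2*I*pi/7)) + 1*(exp(-2*I*pi/7))*conj(exp(-4*I*pi/7)) + 1*(exp(4*I*pi/7))*conj(exp(-6*I*pi/7)) + 1*(exp(-4*I*pi/7))*conj(exp(6*I*pi/7)) + 1*(exp(2*I*pi/7))*conj(exp(4*I*pi/7)) + 1*(exp(-6*I*pi/7))*conj(exp(2*I*pi/7))]
      = (1/7)[(1) + (exp(-6*I*pi/7)) + (exp(2*I*pi/7)) + (exp(-4*I*pi/7)) + (exp(4*I*pi/7)) + (exp(-2*I*pi/7)) + (exp(6*I*pi/7))] = 0/7 = 0
(Exp terms are combined using exp(i*s)*conj(exp(i*t)) = exp(i*(s-t)), and sums of them are collapsed using the identity that for every m > 1 the m distinct m-th roots of unity sum to 0, e.g. 1 + exp(2*I*pi/3) + exp(-2*I*pi/3) = 0.)
Hence the multiplicities are chi_3: 1. Dimension check: dim(chi_6)*dim(chi_4) = 1*1 = 1 and sum (mult * dim) = 1*1 = 1.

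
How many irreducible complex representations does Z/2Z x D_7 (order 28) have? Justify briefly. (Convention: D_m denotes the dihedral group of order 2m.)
10

The number of irreducible complex representations of a finite group equals its number of conjugacy classes. For a direct product, #classes(G x H) = #classes(G) * #classes(H). Z/2Z has 2 classes (abelian), D_7 has 5 classes, so 2 * 5 = 10, so Z/2Z x D_7 (order 28) has exactly 10 irreducible complex representations.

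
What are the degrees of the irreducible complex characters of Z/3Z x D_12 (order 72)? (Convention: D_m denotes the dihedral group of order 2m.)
Dimensions: 1, 1, 1, 1, 1, 1, 1, 1, 1, 1, 1, 1, 2, 2, 2, 2, 2, 2, 2, 2, 2, 2, 2, 2, 2, 2, 2

Proof sketch: There are 27 irreducibles (= number of conjugacy classes). Their dimensions d_i satisfy sum d_i^2 = |G| = 72: 1 + 1 + 1 + 1 + 1 + 1 + 1 + 1 + 1 + 1 + 1 + 1 + 4 + 4 + 4 + 4 + 4 + 4 + 4 + 4 + 4 + 4 + 4 + 4 + 4 + 4 + 4 = 72. (For the product with Z/3Z: each of the 3 1-dim characters of Z/3Z tensors with each irrep of D_12, giving 3 copies of each D_12-dimension.)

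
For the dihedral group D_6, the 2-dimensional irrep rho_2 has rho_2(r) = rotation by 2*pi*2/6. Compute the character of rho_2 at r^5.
chi_{rho_2}(r^5) = 2*cos(2*pi*2*5/6) = -1

Working: rho_2(r^5) is rotation by angle 2*pi*2*5/6, whose trace is 2*cos(2*pi*2*5/6) = -1.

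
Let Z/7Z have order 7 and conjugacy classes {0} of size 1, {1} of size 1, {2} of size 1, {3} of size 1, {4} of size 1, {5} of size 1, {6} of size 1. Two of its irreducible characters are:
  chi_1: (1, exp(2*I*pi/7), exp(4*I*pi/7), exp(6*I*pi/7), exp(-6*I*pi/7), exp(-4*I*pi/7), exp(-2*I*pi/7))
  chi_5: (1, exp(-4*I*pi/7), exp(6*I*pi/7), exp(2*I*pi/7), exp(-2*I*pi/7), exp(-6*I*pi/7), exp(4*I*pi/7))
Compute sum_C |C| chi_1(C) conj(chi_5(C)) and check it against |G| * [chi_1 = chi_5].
Sum = 0; so <chi_1, chi_5> = 0 (distinct irreducibles are orthogonal).

Reasoning: Compute term by term over conjugacy classes (|C| * chi_1(C) * conj(chi_5(C))):
  1*(1)*conj(1) + 1*(exp(2*I*pi/7))*conj(exp(-4*I*pi/7)) + 1*(exp(4*I*pi/7))*conj(exp(6*I*pi/7)) + 1*(exp(6*I*pi/7))*conj(exp(2*I*pi/7)) + 1*(exp(-6*I*pi/7))*conj(exp(-2*I*pi/7)) + 1*(exp(-4*I*pi/7))*conj(exp(-6*I*pi/7)) + 1*(exp(-2*I*pi/7))*conj(exp(4*I*pi/7))
  = (1) + (exp(6*I*pi/7)) + (exp(-2*I*pi/7)) + (exp(4*I*pi/7)) + (exp(-4*I*pi/7)) + (exp(2*I*pi/7)) + (exp(-6*I*pi/7))
  = 0.
(Exp terms are combined using exp(i*s)*conj(exp(i*t)) = exp(i*(s-t)), and sums of them are collapsed using the identity that for every m > 1 the m distinct m-th roots of unity sum to 0, e.g. 1 + exp(2*I*pi/3) + exp(-2*I*pi/3) = 0.)
Dividing by |G| = 7 gives 0/7 = 0, matching the row-orthogonality relation <chi_1, chi_5> = [chi_1 = chi_5].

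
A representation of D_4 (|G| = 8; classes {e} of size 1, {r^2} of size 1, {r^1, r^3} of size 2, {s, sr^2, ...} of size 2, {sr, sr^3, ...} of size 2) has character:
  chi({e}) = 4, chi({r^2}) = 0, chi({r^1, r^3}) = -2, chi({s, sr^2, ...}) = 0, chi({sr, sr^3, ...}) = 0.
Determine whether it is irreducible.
Not irreducible (reducible): <chi, chi> = 3 > 1.

<chi, chi> = (1/|G|) sum_C |C| * |chi(C)|^2 = (1/8)[1*|4|^2 + 1*|0|^2 + 2*|-2|^2 + 2*|0|^2 + 2*|0|^2]
  = (1/8)[(16) + (0) + (8) + (0) + (0)] = 24/8 = 3.
A character is irreducible iff <chi, chi> = 1, so this representation is reducible.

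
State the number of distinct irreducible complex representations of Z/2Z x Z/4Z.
8

Explanation: The number of irreducible complex representations of a finite group equals its number of conjugacy classes. Z/2Z x Z/4Z is abelian of order 8, so every element is its own conjugacy class: 8 classes, so Z/2Z x Z/4Z (order 8) has exactly 8 irreducible complex representations.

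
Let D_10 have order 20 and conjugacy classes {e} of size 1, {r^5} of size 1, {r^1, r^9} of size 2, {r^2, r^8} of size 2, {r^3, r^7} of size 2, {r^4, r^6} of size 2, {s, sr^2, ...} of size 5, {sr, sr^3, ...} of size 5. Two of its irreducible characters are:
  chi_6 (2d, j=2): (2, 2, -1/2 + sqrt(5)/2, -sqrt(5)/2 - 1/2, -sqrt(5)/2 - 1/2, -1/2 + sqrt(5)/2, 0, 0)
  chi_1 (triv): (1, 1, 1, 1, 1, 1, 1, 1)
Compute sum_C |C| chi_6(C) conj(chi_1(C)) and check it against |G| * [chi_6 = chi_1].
Sum = 0; so <chi_6, chi_1> = 0 (distinct irreducibles are orthogonal).

Derivation: Compute term by term over conjugacy classes (|C| * chi_6(C) * conj(chi_1(C))):
  1*(2)*conj(1) + 1*(2)*conj(1) + 2*(-1/2 + sqrt(5)/2)*conj(1) + 2*(-sqrt(5)/2 - 1/2)*conj(1) + 2*(-sqrt(5)/2 - 1/2)*conj(1) + 2*(-1/2 + sqrt(5)/2)*conj(1) + 5*(0)*conj(1) + 5*(0)*conj(1)
  = (2) + (2) + (-1 + sqrt(5)) + (-sqrt(5) - 1) + (-sqrt(5) - 1) + (-1 + sqrt(5)) + (0) + (0)
  = 0.
Dividing by |G| = 20 gives 0/20 = 0, matching the row-orthogonality relation <chi_6, chi_1> = [chi_6 = chi_1].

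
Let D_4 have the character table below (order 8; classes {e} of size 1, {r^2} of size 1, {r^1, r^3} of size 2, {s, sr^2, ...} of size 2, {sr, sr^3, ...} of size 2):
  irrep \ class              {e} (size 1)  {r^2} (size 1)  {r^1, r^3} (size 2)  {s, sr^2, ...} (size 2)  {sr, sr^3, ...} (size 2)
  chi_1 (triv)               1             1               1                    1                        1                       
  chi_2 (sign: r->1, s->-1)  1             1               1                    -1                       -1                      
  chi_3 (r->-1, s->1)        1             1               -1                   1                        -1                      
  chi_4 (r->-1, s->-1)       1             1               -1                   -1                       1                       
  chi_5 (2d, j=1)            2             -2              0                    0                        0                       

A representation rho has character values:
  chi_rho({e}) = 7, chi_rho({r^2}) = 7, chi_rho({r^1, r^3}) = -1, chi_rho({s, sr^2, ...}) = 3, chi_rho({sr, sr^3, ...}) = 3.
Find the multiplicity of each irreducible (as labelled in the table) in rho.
Multiplicities: chi_1: 3, chi_2: 0, chi_3: 2, chi_4: 2, chi_5: 0.

Details: Use <chi_rho, chi> = (1/|G|) sum_C |C| * chi_rho(C) * conj(chi(C)) with |G| = 8 for each irreducible chi in the table:
  <chi_rho, chi_1> = (1/8)[1*(7)*conj(1) + 1*(7)*conj(1) + 2*(-1)*conj(1) + 2*(3)*conj(1) + 2*(3)*conj(1)]
      = (1/8)[(7) + (7) + (-2) + (6) + (6)] = 24/8 = 3
  <chi_rho, chi_2> = (1/8)[1*(7)*conj(1) + 1*(7)*conj(1) + 2*(-1)*conj(1) + 2*(3)*conj(-1) + 2*(3)*conj(-1)]
      = (1/8)[(7) + (7) + (-2) + (-6) + (-6)] = 0/8 = 0
  <chi_rho, chi_3> = (1/8)[1*(7)*conj(1) + 1*(7)*conj(1) + 2*(-1)*conj(-1) + 2*(3)*conj(1) + 2*(3)*conj(-1)]
      = (1/8)[(7) + (7) + (2) + (6) + (-6)] = 16/8 = 2
  <chi_rho, chi_4> = (1/8)[1*(7)*conj(1) + 1*(7)*conj(1) + 2*(-1)*conj(-1) + 2*(3)*conj(-1) + 2*(3)*conj(1)]
      = (1/8)[(7) + (7) + (2) + (-6) + (6)] = 16/8 = 2
  <chi_rho, chi_5> = (1/8)[1*(7)*conj(2) + 1*(7)*conj(-2) + 2*(-1)*conj(0) + 2*(3)*conj(0) + 2*(3)*conj(0)]
      = (1/8)[(14) + (-14) + (0) + (0) + (0)] = 0/8 = 0
Dimension check: dim(rho) = sum (mult * dim) = 3*1 + 0*1 + 2*1 + 2*1 + 0*2 = 7 = chi_rho(e) = 7.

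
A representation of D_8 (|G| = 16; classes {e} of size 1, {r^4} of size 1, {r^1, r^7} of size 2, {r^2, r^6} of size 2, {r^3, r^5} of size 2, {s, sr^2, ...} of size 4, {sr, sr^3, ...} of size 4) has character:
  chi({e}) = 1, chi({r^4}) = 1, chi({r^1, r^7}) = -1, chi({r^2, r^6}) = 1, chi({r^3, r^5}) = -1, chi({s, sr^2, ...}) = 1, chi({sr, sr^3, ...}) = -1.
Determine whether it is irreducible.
Irreducible: <chi, chi> = 1.

Explanation: <chi, chi> = (1/|G|) sum_C |C| * |chi(C)|^2 = (1/16)[1*|1|^2 + 1*|1|^2 + 2*|-1|^2 + 2*|1|^2 + 2*|-1|^2 + 4*|1|^2 + 4*|-1|^2]
  = (1/16)[(1) + (1) + (2) + (2) + (2) + (4) + (4)] = 16/16 = 1.
A character is irreducible iff <chi, chi> = 1, so this representation is irreducible.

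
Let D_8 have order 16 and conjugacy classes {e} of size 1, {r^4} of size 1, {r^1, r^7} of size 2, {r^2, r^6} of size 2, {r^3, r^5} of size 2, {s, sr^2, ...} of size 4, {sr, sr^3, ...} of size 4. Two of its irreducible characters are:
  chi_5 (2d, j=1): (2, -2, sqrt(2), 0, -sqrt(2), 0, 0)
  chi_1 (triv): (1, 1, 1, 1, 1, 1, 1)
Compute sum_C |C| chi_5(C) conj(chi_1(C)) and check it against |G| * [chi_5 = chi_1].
Sum = 0; so <chi_5, chi_1> = 0 (distinct irreducibles are orthogonal).

Details: Compute term by term over conjugacy classes (|C| * chi_5(C) * conj(chi_1(C))):
  1*(2)*conj(1) + 1*(-2)*conj(1) + 2*(sqrt(2))*conj(1) + 2*(0)*conj(1) + 2*(-sqrt(2))*conj(1) + 4*(0)*conj(1) + 4*(0)*conj(1)
  = (2) + (-2) + (2*sqrt(2)) + (0) + (-2*sqrt(2)) + (0) + (0)
  = 0.
Dividing by |G| = 16 gives 0/16 = 0, matching the row-orthogonality relation <chi_5, chi_1> = [chi_5 = chi_1].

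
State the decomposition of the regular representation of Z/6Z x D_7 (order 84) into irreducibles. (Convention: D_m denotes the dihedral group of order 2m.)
Each irreducible V_i of dimension d_i appears with multiplicity d_i, i.e. rho_reg = (direct sum over all irreducibles V_i) d_i V_i. The irreducible dimensions for Z/6Z x D_7 are 1, 1, 1, 1, 1, 1, 1, 1, 1, 1, 1, 1, 2, 2, 2, 2, 2, 2, 2, 2, 2, 2, 2, 2, 2, 2, 2, 2, 2, 2: 12 irreducibles of dimension 1, each with multiplicity 1; 18 irreducibles of dimension 2, each with multiplicity 2. Total dimension 12*1*1 + 18*2*2 = 84 = |G|.

Why: General theorem: in the regular representation of a finite group G, each irreducible appears with multiplicity equal to its dimension. Check: dim(rho_reg) = sum d_i^2 = 1 + 1 + 1 + 1 + 1 + 1 + 1 + 1 + 1 + 1 + 1 + 1 + 4 + 4 + 4 + 4 + 4 + 4 + 4 + 4 + 4 + 4 + 4 + 4 + 4 + 4 + 4 + 4 + 4 + 4 = 84 = |G|.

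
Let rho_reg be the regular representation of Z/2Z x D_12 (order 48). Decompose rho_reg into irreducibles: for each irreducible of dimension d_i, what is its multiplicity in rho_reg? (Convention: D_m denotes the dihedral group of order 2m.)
Each irreducible V_i of dimension d_i appears with multiplicity d_i, i.e. rho_reg = (direct sum over all irreducibles V_i) d_i V_i. The irreducible dimensions for Z/2Z x D_12 are 1, 1, 1, 1, 1, 1, 1, 1, 2, 2, 2, 2, 2, 2, 2, 2, 2, 2: 8 irreducibles of dimension 1, each with multiplicity 1; 10 irreducibles of dimension 2, each with multiplicity 2. Total dimension 8*1*1 + 10*2*2 = 48 = |G|.

Working: General theorem: in the regular representation of a finite group G, each irreducible appears with multiplicity equal to its dimension. Check: dim(rho_reg) = sum d_i^2 = 1 + 1 + 1 + 1 + 1 + 1 + 1 + 1 + 4 + 4 + 4 + 4 + 4 + 4 + 4 + 4 + 4 + 4 = 48 = |G|.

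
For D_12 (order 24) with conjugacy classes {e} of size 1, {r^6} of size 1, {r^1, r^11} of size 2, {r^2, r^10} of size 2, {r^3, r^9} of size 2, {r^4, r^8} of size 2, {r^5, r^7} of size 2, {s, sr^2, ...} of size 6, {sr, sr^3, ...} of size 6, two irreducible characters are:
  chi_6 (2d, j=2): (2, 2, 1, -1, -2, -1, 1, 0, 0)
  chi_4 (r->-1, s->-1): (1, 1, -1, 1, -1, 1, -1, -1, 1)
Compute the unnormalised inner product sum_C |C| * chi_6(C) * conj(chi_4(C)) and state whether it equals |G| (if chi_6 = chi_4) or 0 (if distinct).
Sum = 0; so <chi_6, chi_4> = 0 (distinct irreducibles are orthogonal).

Argument: Compute term by term over conjugacy classes (|C| * chi_6(C) * conj(chi_4(C))):
  1*(2)*conj(1) + 1*(2)*conj(1) + 2*(1)*conj(-1) + 2*(-1)*conj(1) + 2*(-2)*conj(-1) + 2*(-1)*conj(1) + 2*(1)*conj(-1) + 6*(0)*conj(-1) + 6*(0)*conj(1)
  = (2) + (2) + (-2) + (-2) + (4) + (-2) + (-2) + (0) + (0)
  = 0.
Dividing by |G| = 24 gives 0/24 = 0, matching the row-orthogonality relation <chi_6, chi_4> = [chi_6 = chi_4].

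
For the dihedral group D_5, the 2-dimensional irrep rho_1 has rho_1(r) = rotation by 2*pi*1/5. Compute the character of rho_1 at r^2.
chi_{rho_1}(r^2) = 2*cos(2*pi*1*2/5) = -sqrt(5)/2 - 1/2

Explanation: rho_1(r^2) is rotation by angle 2*pi*1*2/5, whose trace is 2*cos(2*pi*1*2/5) = -sqrt(5)/2 - 1/2.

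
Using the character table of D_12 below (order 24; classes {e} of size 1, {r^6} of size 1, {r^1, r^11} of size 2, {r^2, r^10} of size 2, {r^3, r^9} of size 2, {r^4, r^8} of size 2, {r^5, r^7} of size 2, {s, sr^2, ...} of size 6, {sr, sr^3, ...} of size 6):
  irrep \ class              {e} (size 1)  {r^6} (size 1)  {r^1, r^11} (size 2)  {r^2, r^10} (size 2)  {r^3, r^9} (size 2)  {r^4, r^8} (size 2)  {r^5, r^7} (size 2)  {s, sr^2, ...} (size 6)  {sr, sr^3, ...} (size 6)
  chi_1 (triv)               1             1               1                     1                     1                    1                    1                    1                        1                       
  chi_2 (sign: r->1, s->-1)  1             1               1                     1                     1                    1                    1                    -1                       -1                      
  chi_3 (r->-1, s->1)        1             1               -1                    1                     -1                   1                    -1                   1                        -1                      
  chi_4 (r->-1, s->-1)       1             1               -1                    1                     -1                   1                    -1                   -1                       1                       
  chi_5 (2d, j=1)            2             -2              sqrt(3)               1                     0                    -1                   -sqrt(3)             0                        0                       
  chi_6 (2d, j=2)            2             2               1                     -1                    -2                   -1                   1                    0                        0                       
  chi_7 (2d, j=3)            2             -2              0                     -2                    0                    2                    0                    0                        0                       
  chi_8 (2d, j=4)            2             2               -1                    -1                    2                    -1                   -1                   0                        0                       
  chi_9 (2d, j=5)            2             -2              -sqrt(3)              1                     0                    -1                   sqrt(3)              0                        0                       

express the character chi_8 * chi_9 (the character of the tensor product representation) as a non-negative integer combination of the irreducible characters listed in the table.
chi_8 tensor chi_9 = chi_5 + chi_7 (all other irreducibles have multiplicity 0).

Explanation: The character of a tensor product is the pointwise product (chi_8 * chi_9)(C) = chi_8(C) * chi_9(C):
  {e}: (2)*(2), {r^6}: (2)*(-2), {r^1, r^11}: (-1)*(-sqrt(3)), {r^2, r^10}: (-1)*(1), {r^3, r^9}: (2)*(0), {r^4, r^8}: (-1)*(-1), {r^5, r^7}: (-1)*(sqrt(3)), {s, sr^2, ...}: (0)*(0), {sr, sr^3, ...}: (0)*(0)
so (chi_8 * chi_9) takes values
  {e} -> 4, {r^6} -> -4, {r^1, r^11} -> sqrt(3), {r^2, r^10} -> -1, {r^3, r^9} -> 0, {r^4, r^8} -> 1, {r^5, r^7} -> -sqrt(3), {s, sr^2, ...} -> 0, {sr, sr^3, ...} -> 0.
Now take the inner product of this character with each irreducible chi from the table, <chi_8*chi_9, chi> = (1/24) sum_C |C| (chi_8*chi_9)(C) conj(chi(C)):
  <chi_8*chi_9, chi_1> = (1/24)[1*(4)*conj(1) + 1*(-4)*conj(1) + 2*(sqrt(3))*conj(1) + 2*(-1)*conj(1) + 2*(0)*conj(1) + 2*(1)*conj(1) + 2*(-sqrt(3))*conj(1) + 6*(0)*conj(1) + 6*(0)*conj(1)]
      = (1/24)[(4) + (-4) + (2*sqrt(3)) + (-2) + (0) + (2) + (-2*sqrt(3)) + (0) + (0)] = 0/24 = 0
  <chi_8*chi_9, chi_2> = (1/24)[1*(4)*conj(1) + 1*(-4)*conj(1) + 2*(sqrt(3))*conj(1) + 2*(-1)*conj(1) + 2*(0)*conj(1) + 2*(1)*conj(1) + 2*(-sqrt(3))*conj(1) + 6*(0)*conj(-1) + 6*(0)*conj(-1)]
      = (1/24)[(4) + (-4) + (2*sqrt(3)) + (-2) + (0) + (2) + (-2*sqrt(3)) + (0) + (0)] = 0/24 = 0
  <chi_8*chi_9, chi_3> = (1/24)[1*(4)*conj(1) + 1*(-4)*conj(1) + 2*(sqrt(3))*conj(-1) + 2*(-1)*conj(1) + 2*(0)*conj(-1) + 2*(1)*conj(1) + 2*(-sqrt(3))*conj(-1) + 6*(0)*conj(1) + 6*(0)*conj(-1)]
      = (1/24)[(4) + (-4) + (-2*sqrt(3)) + (-2) + (0) + (2) + (2*sqrt(3)) + (0) + (0)] = 0/24 = 0
  <chi_8*chi_9, chi_4> = (1/24)[1*(4)*conj(1) + 1*(-4)*conj(1) + 2*(sqrt(3))*conj(-1) + 2*(-1)*conj(1) + 2*(0)*conj(-1) + 2*(1)*conj(1) + 2*(-sqrt(3))*conj(-1) + 6*(0)*conj(-1) + 6*(0)*conj(1)]
      = (1/24)[(4) + (-4) + (-2*sqrt(3)) + (-2) + (0) + (2) + (2*sqrt(3)) + (0) + (0)] = 0/24 = 0
  <chi_8*chi_9, chi_5> = (1/24)[1*(4)*conj(2) + 1*(-4)*conj(-2) + 2*(sqrt(3))*conj(sqrt(3)) + 2*(-1)*conj(1) + 2*(0)*conj(0) + 2*(1)*conj(-1) + 2*(-sqrt(3))*conj(-sqrt(3)) + 6*(0)*conj(0) + 6*(0)*conj(0)]
      = (1/24)[(8) + (8) + (6) + (-2) + (0) + (-2) + (6) + (0) + (0)] = 24/24 = 1
  <chi_8*chi_9, chi_6> = (1/24)[1*(4)*conj(2) + 1*(-4)*conj(2) + 2*(sqrt(3))*conj(1) + 2*(-1)*conj(-1) + 2*(0)*conj(-2) + 2*(1)*conj(-1) + 2*(-sqrt(3))*conj(1) + 6*(0)*conj(0) + 6*(0)*conj(0)]
      = (1/24)[(8) + (-8) + (2*sqrt(3)) + (2) + (0) + (-2) + (-2*sqrt(3)) + (0) + (0)] = 0/24 = 0
  <chi_8*chi_9, chi_7> = (1/24)[1*(4)*conj(2) + 1*(-4)*conj(-2) + 2*(sqrt(3))*conj(0) + 2*(-1)*conj(-2) + 2*(0)*conj(0) + 2*(1)*conj(2) + 2*(-sqrt(3))*conj(0) + 6*(0)*conj(0) + 6*(0)*conj(0)]
      = (1/24)[(8) + (8) + (0) + (4) + (0) + (4) + (0) + (0) + (0)] = 24/24 = 1
  <chi_8*chi_9, chi_8> = (1/24)[1*(4)*conj(2) + 1*(-4)*conj(2) + 2*(sqrt(3))*conj(-1) + 2*(-1)*conj(-1) + 2*(0)*conj(2) + 2*(1)*conj(-1) + 2*(-sqrt(3))*conj(-1) + 6*(0)*conj(0) + 6*(0)*conj(0)]
      = (1/24)[(8) + (-8) + (-2*sqrt(3)) + (2) + (0) + (-2) + (2*sqrt(3)) + (0) + (0)] = 0/24 = 0
  <chi_8*chi_9, chi_9> = (1/24)[1*(4)*conj(2) + 1*(-4)*conj(-2) + 2*(sqrt(3))*conj(-sqrt(3)) + 2*(-1)*conj(1) + 2*(0)*conj(0) + 2*(1)*conj(-1) + 2*(-sqrt(3))*conj(sqrt(3)) + 6*(0)*conj(0) + 6*(0)*conj(0)]
      = (1/24)[(8) + (8) + (-6) + (-2) + (0) + (-2) + (-6) + (0) + (0)] = 0/24 = 0
Hence the multiplicities are chi_5: 1, chi_7: 1. Dimension check: dim(chi_8)*dim(chi_9) = 2*2 = 4 and sum (mult * dim) = 1*2 + 1*2 = 4.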